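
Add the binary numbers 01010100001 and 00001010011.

Add column by column from the right: bit + bit + carry-in; write the sum mod 2, carry 1 when the sum is 2 or 3.
carry:  00000000110
        01010100001
+       00001010011
-------------------
       001011110100
(the carry out of the leftmost column, 0, becomes the leading bit)
Decimal check:
  01010100001 = 512 + 128 + 32 + 1 = 673
  00001010011 = 64 + 16 + 2 + 1 = 83
  673 + 83 = 756, and 001011110100 = 512 + 128 + 64 + 32 + 16 + 4 = 756 ✓



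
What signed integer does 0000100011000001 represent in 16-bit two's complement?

Binary: 0000100011000001
Sign bit: 0 (non-negative)
Read directly as an unsigned value:
0000100011000001 = 2048 + 128 + 64 + 1 = 2241
Value: 2241



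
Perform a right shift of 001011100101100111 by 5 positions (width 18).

Original: 001011100101100111 (decimal 47463)
Shift right by 5 positions
Drop the 5 low bits; fill with zeros on the left
Result: 000000010111001011 (decimal 1483)
Equivalent: 47463 >> 5 = 47463 ÷ 2^5 = 1483



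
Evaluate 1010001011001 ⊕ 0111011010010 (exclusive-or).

XOR: 1 when bits differ
  1010001011001
^ 0111011010010
---------------
  1101010001011
Decimal: 5209 ^ 3794 = 6795



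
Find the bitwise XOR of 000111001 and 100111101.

XOR: 1 when bits differ
  000111001
^ 100111101
-----------
  100000100
Decimal: 57 ^ 317 = 260



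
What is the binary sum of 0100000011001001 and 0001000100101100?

Add column by column from the right: bit + bit + carry-in; write the sum mod 2, carry 1 when the sum is 2 or 3.
carry:  0000000000010000
        0100000011001001
+       0001000100101100
------------------------
       00101000111110101
(the carry out of the leftmost column, 0, becomes the leading bit)
Decimal check:
  0100000011001001 = 16384 + 128 + 64 + 8 + 1 = 16585
  0001000100101100 = 4096 + 256 + 32 + 8 + 4 = 4396
  16585 + 4396 = 20981, and 00101000111110101 = 16384 + 4096 + 256 + 128 + 64 + 32 + 16 + 4 + 1 = 20981 ✓



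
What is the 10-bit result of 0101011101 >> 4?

Original: 0101011101 (decimal 349)
Shift right by 4 positions
Drop the 4 low bits; fill with zeros on the left
Result: 0000010101 (decimal 21)
Equivalent: 349 >> 4 = 349 ÷ 2^4 = 21



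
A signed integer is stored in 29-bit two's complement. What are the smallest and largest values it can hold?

For 29-bit two's complement:
Minimum: -2^28 = -268435456
Maximum: 2^28 - 1 = 268435455



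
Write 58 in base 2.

Using repeated division by 2:
58 ÷ 2 = 29 remainder 0
29 ÷ 2 = 14 remainder 1
14 ÷ 2 = 7 remainder 0
7 ÷ 2 = 3 remainder 1
3 ÷ 2 = 1 remainder 1
1 ÷ 2 = 0 remainder 1
Reading remainders bottom to top: 111010



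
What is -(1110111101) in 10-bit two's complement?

Original (sign bit 1, negative): 1110111101
Step 1 - Invert all bits: 0001000010
Step 2 - Add 1: 0001000011
Verification: 1110111101 + 0001000011 = 10000000000; discarding the end carry (carry out of the top bit) leaves the 10-bit value 0000000000, as required for x + (-x)



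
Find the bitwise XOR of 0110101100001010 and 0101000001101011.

XOR: 1 when bits differ
  0110101100001010
^ 0101000001101011
------------------
  0011101101100001
Decimal: 27402 ^ 20587 = 15201



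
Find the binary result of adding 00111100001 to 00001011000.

Add column by column from the right: bit + bit + carry-in; write the sum mod 2, carry 1 when the sum is 2 or 3.
carry:  01110000000
        00111100001
+       00001011000
-------------------
       001000111001
(the carry out of the leftmost column, 0, becomes the leading bit)
Decimal check:
  00111100001 = 256 + 128 + 64 + 32 + 1 = 481
  00001011000 = 64 + 16 + 8 = 88
  481 + 88 = 569, and 001000111001 = 512 + 32 + 16 + 8 + 1 = 569 ✓



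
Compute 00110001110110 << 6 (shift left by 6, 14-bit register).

Original: 00110001110110 (decimal 3190)
Shift left by 6 positions
Append 6 zeros on the right and drop the 6 high bits that overflow the 14-bit width
Result: 01110110000000 (decimal 7552)
Equivalent: 3190 << 6 = 3190 × 2^6 = 204160, truncated to 14 bits = 7552



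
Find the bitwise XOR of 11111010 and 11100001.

XOR: 1 when bits differ
  11111010
^ 11100001
----------
  00011011
Decimal: 250 ^ 225 = 27



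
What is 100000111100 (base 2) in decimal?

Sum of powers of 2 for each 1-bit:
2^2 + 2^3 + 2^4 + 2^5 + 2^11
= 4 + 8 + 16 + 32 + 2048
= 2108



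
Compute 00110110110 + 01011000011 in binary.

Add column by column from the right: bit + bit + carry-in; write the sum mod 2, carry 1 when the sum is 2 or 3.
carry:  11100001100
        00110110110
+       01011000011
-------------------
       010001111001
(the carry out of the leftmost column, 0, becomes the leading bit)
Decimal check:
  00110110110 = 256 + 128 + 32 + 16 + 4 + 2 = 438
  01011000011 = 512 + 128 + 64 + 2 + 1 = 707
  438 + 707 = 1145, and 010001111001 = 1024 + 64 + 32 + 16 + 8 + 1 = 1145 ✓



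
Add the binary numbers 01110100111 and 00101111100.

Add column by column from the right: bit + bit + carry-in; write the sum mod 2, carry 1 when the sum is 2 or 3.
carry:  11111111000
        01110100111
+       00101111100
-------------------
       010100100011
(the carry out of the leftmost column, 0, becomes the leading bit)
Decimal check:
  01110100111 = 512 + 256 + 128 + 32 + 4 + 2 + 1 = 935
  00101111100 = 256 + 64 + 32 + 16 + 8 + 4 = 380
  935 + 380 = 1315, and 010100100011 = 1024 + 256 + 32 + 2 + 1 = 1315 ✓



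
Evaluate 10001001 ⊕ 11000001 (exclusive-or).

XOR: 1 when bits differ
  10001001
^ 11000001
----------
  01001000
Decimal: 137 ^ 193 = 72



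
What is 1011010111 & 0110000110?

AND: 1 only when both bits are 1
  1011010111
& 0110000110
------------
  0010000110
Decimal: 727 & 390 = 134



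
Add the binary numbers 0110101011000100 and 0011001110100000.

Add column by column from the right: bit + bit + carry-in; write the sum mod 2, carry 1 when the sum is 2 or 3.
carry:  1100011100000000
        0110101011000100
+       0011001110100000
------------------------
       01001111001100100
(the carry out of the leftmost column, 0, becomes the leading bit)
Decimal check:
  0110101011000100 = 16384 + 8192 + 2048 + 512 + 128 + 64 + 4 = 27332
  0011001110100000 = 8192 + 4096 + 512 + 256 + 128 + 32 = 13216
  27332 + 13216 = 40548, and 01001111001100100 = 32768 + 4096 + 2048 + 1024 + 512 + 64 + 32 + 4 = 40548 ✓



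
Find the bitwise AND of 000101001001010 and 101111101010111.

AND: 1 only when both bits are 1
  000101001001010
& 101111101010111
-----------------
  000101001000010
Decimal: 2634 & 24407 = 2626



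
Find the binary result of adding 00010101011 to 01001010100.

Add column by column from the right: bit + bit + carry-in; write the sum mod 2, carry 1 when the sum is 2 or 3.
carry:  00000000000
        00010101011
+       01001010100
-------------------
       001011111111
(the carry out of the leftmost column, 0, becomes the leading bit)
Decimal check:
  00010101011 = 128 + 32 + 8 + 2 + 1 = 171
  01001010100 = 512 + 64 + 16 + 4 = 596
  171 + 596 = 767, and 001011111111 = 512 + 128 + 64 + 32 + 16 + 8 + 4 + 2 + 1 = 767 ✓



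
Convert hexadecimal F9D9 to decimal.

Expand by place value (powers of 16):
Digit values: F = 15, D = 13
F9D9 = 15 × 16^3 + 9 × 16^2 + 13 × 16^1 + 9 × 16^0
= 15 × 4096 + 9 × 256 + 13 × 16 + 9 × 1
= 61440 + 2304 + 208 + 9
= 63961



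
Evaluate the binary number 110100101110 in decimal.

Sum of powers of 2 for each 1-bit:
2^1 + 2^2 + 2^3 + 2^5 + 2^8 + 2^10 + 2^11
= 2 + 4 + 8 + 32 + 256 + 1024 + 2048
= 3374



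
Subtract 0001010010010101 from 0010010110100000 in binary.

Method 1 - Direct subtraction (column by column from the right: bit − bit − borrow-in; if negative, add 2 and borrow 1 from the next column):
borrow: 0010000000111110
        0010010110100000
-       0001010010010101
------------------------
        0001000100001011

Method 2 - Add two's complement:
Two's complement of 0001010010010101: invert → 1110101101101010, add 1 → 1110101101101011
  0010010110100000
+ 1110101101101011
------------------
 10001000100001011  (end carry out of the top bit = 1)
Discarding the end carry: 0001000100001011
Decimal check:
  0010010110100000 = 8192 + 1024 + 256 + 128 + 32 = 9632
  0001010010010101 = 4096 + 1024 + 128 + 16 + 4 + 1 = 5269
  9632 - 5269 = 4363, and 0001000100001011 = 4096 + 256 + 8 + 2 + 1 = 4363 ✓



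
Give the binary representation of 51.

Using repeated division by 2:
51 ÷ 2 = 25 remainder 1
25 ÷ 2 = 12 remainder 1
12 ÷ 2 = 6 remainder 0
6 ÷ 2 = 3 remainder 0
3 ÷ 2 = 1 remainder 1
1 ÷ 2 = 0 remainder 1
Reading remainders bottom to top: 110011



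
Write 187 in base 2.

Using repeated division by 2:
187 ÷ 2 = 93 remainder 1
93 ÷ 2 = 46 remainder 1
46 ÷ 2 = 23 remainder 0
23 ÷ 2 = 11 remainder 1
11 ÷ 2 = 5 remainder 1
5 ÷ 2 = 2 remainder 1
2 ÷ 2 = 1 remainder 0
1 ÷ 2 = 0 remainder 1
Reading remainders bottom to top: 10111011



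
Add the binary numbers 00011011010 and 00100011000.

Add column by column from the right: bit + bit + carry-in; write the sum mod 2, carry 1 when the sum is 2 or 3.
carry:  00000110000
        00011011010
+       00100011000
-------------------
       000111110010
(the carry out of the leftmost column, 0, becomes the leading bit)
Decimal check:
  00011011010 = 128 + 64 + 16 + 8 + 2 = 218
  00100011000 = 256 + 16 + 8 = 280
  218 + 280 = 498, and 000111110010 = 256 + 128 + 64 + 32 + 16 + 2 = 498 ✓



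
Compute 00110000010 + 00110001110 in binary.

Add column by column from the right: bit + bit + carry-in; write the sum mod 2, carry 1 when the sum is 2 or 3.
carry:  01100011100
        00110000010
+       00110001110
-------------------
       001100010000
(the carry out of the leftmost column, 0, becomes the leading bit)
Decimal check:
  00110000010 = 256 + 128 + 2 = 386
  00110001110 = 256 + 128 + 8 + 4 + 2 = 398
  386 + 398 = 784, and 001100010000 = 512 + 256 + 16 = 784 ✓



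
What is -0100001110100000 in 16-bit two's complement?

Original: 0100001110100000
Step 1 - Invert all bits: 1011110001011111
Step 2 - Add 1: 1011110001100000
Verification: 0100001110100000 + 1011110001100000 = 10000000000000000; discarding the end carry (carry out of the top bit) leaves the 16-bit value 0000000000000000, as required for x + (-x)



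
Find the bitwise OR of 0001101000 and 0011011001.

OR: 1 when either bit is 1
  0001101000
| 0011011001
------------
  0011111001
Decimal: 104 | 217 = 249



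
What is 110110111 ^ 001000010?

XOR: 1 when bits differ
  110110111
^ 001000010
-----------
  111110101
Decimal: 439 ^ 66 = 501



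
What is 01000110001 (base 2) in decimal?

Sum of powers of 2 for each 1-bit:
2^0 + 2^4 + 2^5 + 2^9
= 1 + 16 + 32 + 512
= 561



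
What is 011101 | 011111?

OR: 1 when either bit is 1
  011101
| 011111
--------
  011111
Decimal: 29 | 31 = 31



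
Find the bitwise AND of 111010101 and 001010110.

AND: 1 only when both bits are 1
  111010101
& 001010110
-----------
  001010100
Decimal: 469 & 86 = 84



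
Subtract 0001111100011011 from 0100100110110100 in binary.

Method 1 - Direct subtraction (column by column from the right: bit − bit − borrow-in; if negative, add 2 and borrow 1 from the next column):
borrow: 0111110000110110
        0100100110110100
-       0001111100011011
------------------------
        0010101010011001

Method 2 - Add two's complement:
Two's complement of 0001111100011011: invert → 1110000011100100, add 1 → 1110000011100101
  0100100110110100
+ 1110000011100101
------------------
 10010101010011001  (end carry out of the top bit = 1)
Discarding the end carry: 0010101010011001
Decimal check:
  0100100110110100 = 16384 + 2048 + 256 + 128 + 32 + 16 + 4 = 18868
  0001111100011011 = 4096 + 2048 + 1024 + 512 + 256 + 16 + 8 + 2 + 1 = 7963
  18868 - 7963 = 10905, and 0010101010011001 = 8192 + 2048 + 512 + 128 + 16 + 8 + 1 = 10905 ✓



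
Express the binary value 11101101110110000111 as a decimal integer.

Sum of powers of 2 for each 1-bit:
2^0 + 2^1 + 2^2 + 2^7 + 2^8 + 2^10 + 2^11 + 2^12 + 2^14 + 2^15 + 2^17 + 2^18 + 2^19
= 1 + 2 + 4 + 128 + 256 + 1024 + 2048 + 4096 + 16384 + 32768 + 131072 + 262144 + 524288
= 974215



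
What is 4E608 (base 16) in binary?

Convert each hex digit to 4 bits:
  4 = 0100
  E = 1110
  6 = 0110
  0 = 0000
  8 = 1000
Concatenate: 01001110011000001000



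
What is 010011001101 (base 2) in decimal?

Sum of powers of 2 for each 1-bit:
2^0 + 2^2 + 2^3 + 2^6 + 2^7 + 2^10
= 1 + 4 + 8 + 64 + 128 + 1024
= 1229



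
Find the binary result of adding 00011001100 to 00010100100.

Add column by column from the right: bit + bit + carry-in; write the sum mod 2, carry 1 when the sum is 2 or 3.
carry:  00100011000
        00011001100
+       00010100100
-------------------
       000101110000
(the carry out of the leftmost column, 0, becomes the leading bit)
Decimal check:
  00011001100 = 128 + 64 + 8 + 4 = 204
  00010100100 = 128 + 32 + 4 = 164
  204 + 164 = 368, and 000101110000 = 256 + 64 + 32 + 16 = 368 ✓



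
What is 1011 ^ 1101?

XOR: 1 when bits differ
  1011
^ 1101
------
  0110
Decimal: 11 ^ 13 = 6



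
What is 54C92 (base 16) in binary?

Convert each hex digit to 4 bits:
  5 = 0101
  4 = 0100
  C = 1100
  9 = 1001
  2 = 0010
Concatenate: 01010100110010010010



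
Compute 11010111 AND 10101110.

AND: 1 only when both bits are 1
  11010111
& 10101110
----------
  10000110
Decimal: 215 & 174 = 134



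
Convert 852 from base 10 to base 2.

Using repeated division by 2:
852 ÷ 2 = 426 remainder 0
426 ÷ 2 = 213 remainder 0
213 ÷ 2 = 106 remainder 1
106 ÷ 2 = 53 remainder 0
53 ÷ 2 = 26 remainder 1
26 ÷ 2 = 13 remainder 0
13 ÷ 2 = 6 remainder 1
6 ÷ 2 = 3 remainder 0
3 ÷ 2 = 1 remainder 1
1 ÷ 2 = 0 remainder 1
Reading remainders bottom to top: 1101010100



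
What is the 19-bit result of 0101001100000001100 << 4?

Original: 0101001100000001100 (decimal 169996)
Shift left by 4 positions
Append 4 zeros on the right and drop the 4 high bits that overflow the 19-bit width
Result: 0011000000011000000 (decimal 98496)
Equivalent: 169996 << 4 = 169996 × 2^4 = 2719936, truncated to 19 bits = 98496



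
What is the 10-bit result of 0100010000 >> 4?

Original: 0100010000 (decimal 272)
Shift right by 4 positions
Drop the 4 low bits; fill with zeros on the left
Result: 0000010001 (decimal 17)
Equivalent: 272 >> 4 = 272 ÷ 2^4 = 17



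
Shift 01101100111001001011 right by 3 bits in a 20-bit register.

Original: 01101100111001001011 (decimal 446027)
Shift right by 3 positions
Drop the 3 low bits; fill with zeros on the left
Result: 00001101100111001001 (decimal 55753)
Equivalent: 446027 >> 3 = 446027 ÷ 2^3 = 55753



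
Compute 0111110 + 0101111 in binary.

Add column by column from the right: bit + bit + carry-in; write the sum mod 2, carry 1 when the sum is 2 or 3.
carry:  1111100
        0111110
+       0101111
---------------
       01101101
(the carry out of the leftmost column, 0, becomes the leading bit)
Decimal check:
  0111110 = 32 + 16 + 8 + 4 + 2 = 62
  0101111 = 32 + 8 + 4 + 2 + 1 = 47
  62 + 47 = 109, and 01101101 = 64 + 32 + 8 + 4 + 1 = 109 ✓



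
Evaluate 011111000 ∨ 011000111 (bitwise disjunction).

OR: 1 when either bit is 1
  011111000
| 011000111
-----------
  011111111
Decimal: 248 | 199 = 255



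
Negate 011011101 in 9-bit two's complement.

Original: 011011101
Step 1 - Invert all bits: 100100010
Step 2 - Add 1: 100100011
Verification: 011011101 + 100100011 = 1000000000; discarding the end carry (carry out of the top bit) leaves the 9-bit value 000000000, as required for x + (-x)



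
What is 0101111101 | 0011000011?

OR: 1 when either bit is 1
  0101111101
| 0011000011
------------
  0111111111
Decimal: 381 | 195 = 511



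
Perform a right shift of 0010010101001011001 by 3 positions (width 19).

Original: 0010010101001011001 (decimal 76377)
Shift right by 3 positions
Drop the 3 low bits; fill with zeros on the left
Result: 0000010010101001011 (decimal 9547)
Equivalent: 76377 >> 3 = 76377 ÷ 2^3 = 9547



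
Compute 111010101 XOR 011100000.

XOR: 1 when bits differ
  111010101
^ 011100000
-----------
  100110101
Decimal: 469 ^ 224 = 309



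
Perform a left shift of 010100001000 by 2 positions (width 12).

Original: 010100001000 (decimal 1288)
Shift left by 2 positions
Append 2 zeros on the right and drop the 2 high bits that overflow the 12-bit width
Result: 010000100000 (decimal 1056)
Equivalent: 1288 << 2 = 1288 × 2^2 = 5152, truncated to 12 bits = 1056



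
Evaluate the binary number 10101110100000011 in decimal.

Sum of powers of 2 for each 1-bit:
2^0 + 2^1 + 2^8 + 2^10 + 2^11 + 2^12 + 2^14 + 2^16
= 1 + 2 + 256 + 1024 + 2048 + 4096 + 16384 + 65536
= 89347



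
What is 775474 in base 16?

Using repeated division by 16 (digits 10–15 are A–F):
775474 ÷ 16 = 48467 remainder 2
48467 ÷ 16 = 3029 remainder 3
3029 ÷ 16 = 189 remainder 5
189 ÷ 16 = 11 remainder 13 (D)
11 ÷ 16 = 0 remainder 11 (B)
Reading remainders bottom to top: BD532



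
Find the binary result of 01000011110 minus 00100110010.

Method 1 - Direct subtraction (column by column from the right: bit − bit − borrow-in; if negative, add 2 and borrow 1 from the next column):
borrow: 01111000000
        01000011110
-       00100110010
-------------------
        00011101100

Method 2 - Add two's complement:
Two's complement of 00100110010: invert → 11011001101, add 1 → 11011001110
  01000011110
+ 11011001110
-------------
 100011101100  (end carry out of the top bit = 1)
Discarding the end carry: 00011101100
Decimal check:
  01000011110 = 512 + 16 + 8 + 4 + 2 = 542
  00100110010 = 256 + 32 + 16 + 2 = 306
  542 - 306 = 236, and 00011101100 = 128 + 64 + 32 + 8 + 4 = 236 ✓



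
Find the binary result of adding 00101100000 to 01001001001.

Add column by column from the right: bit + bit + carry-in; write the sum mod 2, carry 1 when the sum is 2 or 3.
carry:  00010000000
        00101100000
+       01001001001
-------------------
       001110101001
(the carry out of the leftmost column, 0, becomes the leading bit)
Decimal check:
  00101100000 = 256 + 64 + 32 = 352
  01001001001 = 512 + 64 + 8 + 1 = 585
  352 + 585 = 937, and 001110101001 = 512 + 256 + 128 + 32 + 8 + 1 = 937 ✓



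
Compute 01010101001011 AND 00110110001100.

AND: 1 only when both bits are 1
  01010101001011
& 00110110001100
----------------
  00010100001000
Decimal: 5451 & 3468 = 1288



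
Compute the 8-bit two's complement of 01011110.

Original: 01011110
Step 1 - Invert all bits: 10100001
Step 2 - Add 1: 10100010
Verification: 01011110 + 10100010 = 100000000; discarding the end carry (carry out of the top bit) leaves the 8-bit value 00000000, as required for x + (-x)



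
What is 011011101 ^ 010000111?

XOR: 1 when bits differ
  011011101
^ 010000111
-----------
  001011010
Decimal: 221 ^ 135 = 90



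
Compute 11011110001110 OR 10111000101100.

OR: 1 when either bit is 1
  11011110001110
| 10111000101100
----------------
  11111110101110
Decimal: 14222 | 11820 = 16302



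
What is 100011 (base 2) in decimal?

Sum of powers of 2 for each 1-bit:
2^0 + 2^1 + 2^5
= 1 + 2 + 32
= 35



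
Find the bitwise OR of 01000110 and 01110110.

OR: 1 when either bit is 1
  01000110
| 01110110
----------
  01110110
Decimal: 70 | 118 = 118



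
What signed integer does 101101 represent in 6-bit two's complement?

Binary: 101101
Sign bit: 1 (negative)
Invert: 010010
Add 1:  010011
Magnitude: 010011 = 16 + 2 + 1 = 19
Value: -19



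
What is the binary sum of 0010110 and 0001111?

Add column by column from the right: bit + bit + carry-in; write the sum mod 2, carry 1 when the sum is 2 or 3.
carry:  0111100
        0010110
+       0001111
---------------
       00100101
(the carry out of the leftmost column, 0, becomes the leading bit)
Decimal check:
  0010110 = 16 + 4 + 2 = 22
  0001111 = 8 + 4 + 2 + 1 = 15
  22 + 15 = 37, and 00100101 = 32 + 4 + 1 = 37 ✓



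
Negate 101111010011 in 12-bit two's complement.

Original (sign bit 1, negative): 101111010011
Step 1 - Invert all bits: 010000101100
Step 2 - Add 1: 010000101101
Verification: 101111010011 + 010000101101 = 1000000000000; discarding the end carry (carry out of the top bit) leaves the 12-bit value 000000000000, as required for x + (-x)



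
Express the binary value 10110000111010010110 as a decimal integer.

Sum of powers of 2 for each 1-bit:
2^1 + 2^2 + 2^4 + 2^7 + 2^9 + 2^10 + 2^11 + 2^16 + 2^17 + 2^19
= 2 + 4 + 16 + 128 + 512 + 1024 + 2048 + 65536 + 131072 + 524288
= 724630



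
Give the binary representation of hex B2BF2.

Convert each hex digit to 4 bits:
  B = 1011
  2 = 0010
  B = 1011
  F = 1111
  2 = 0010
Concatenate: 10110010101111110010



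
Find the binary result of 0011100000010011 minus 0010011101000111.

Method 1 - Direct subtraction (column by column from the right: bit − bit − borrow-in; if negative, add 2 and borrow 1 from the next column):
borrow: 0000111110011000
        0011100000010011
-       0010011101000111
------------------------
        0001000011001100

Method 2 - Add two's complement:
Two's complement of 0010011101000111: invert → 1101100010111000, add 1 → 1101100010111001
  0011100000010011
+ 1101100010111001
------------------
 10001000011001100  (end carry out of the top bit = 1)
Discarding the end carry: 0001000011001100
Decimal check:
  0011100000010011 = 8192 + 4096 + 2048 + 16 + 2 + 1 = 14355
  0010011101000111 = 8192 + 1024 + 512 + 256 + 64 + 4 + 2 + 1 = 10055
  14355 - 10055 = 4300, and 0001000011001100 = 4096 + 128 + 64 + 8 + 4 = 4300 ✓



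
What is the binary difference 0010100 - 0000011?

Method 1 - Direct subtraction (column by column from the right: bit − bit − borrow-in; if negative, add 2 and borrow 1 from the next column):
borrow: 0000110
        0010100
-       0000011
---------------
        0010001

Method 2 - Add two's complement:
Two's complement of 0000011: invert → 1111100, add 1 → 1111101
  0010100
+ 1111101
---------
 10010001  (end carry out of the top bit = 1)
Discarding the end carry: 0010001
Decimal check:
  0010100 = 16 + 4 = 20
  0000011 = 2 + 1 = 3
  20 - 3 = 17, and 0010001 = 16 + 1 = 17 ✓



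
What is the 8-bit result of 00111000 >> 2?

Original: 00111000 (decimal 56)
Shift right by 2 positions
Drop the 2 low bits; fill with zeros on the left
Result: 00001110 (decimal 14)
Equivalent: 56 >> 2 = 56 ÷ 2^2 = 14



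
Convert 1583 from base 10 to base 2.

Using repeated division by 2:
1583 ÷ 2 = 791 remainder 1
791 ÷ 2 = 395 remainder 1
395 ÷ 2 = 197 remainder 1
197 ÷ 2 = 98 remainder 1
98 ÷ 2 = 49 remainder 0
49 ÷ 2 = 24 remainder 1
24 ÷ 2 = 12 remainder 0
12 ÷ 2 = 6 remainder 0
6 ÷ 2 = 3 remainder 0
3 ÷ 2 = 1 remainder 1
1 ÷ 2 = 0 remainder 1
Reading remainders bottom to top: 11000101111



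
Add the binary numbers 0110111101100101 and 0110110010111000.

Add column by column from the right: bit + bit + carry-in; write the sum mod 2, carry 1 when the sum is 2 or 3.
carry:  1101111111000000
        0110111101100101
+       0110110010111000
------------------------
       01101110000011101
(the carry out of the leftmost column, 0, becomes the leading bit)
Decimal check:
  0110111101100101 = 16384 + 8192 + 2048 + 1024 + 512 + 256 + 64 + 32 + 4 + 1 = 28517
  0110110010111000 = 16384 + 8192 + 2048 + 1024 + 128 + 32 + 16 + 8 = 27832
  28517 + 27832 = 56349, and 01101110000011101 = 32768 + 16384 + 4096 + 2048 + 1024 + 16 + 8 + 4 + 1 = 56349 ✓



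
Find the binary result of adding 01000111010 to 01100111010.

Add column by column from the right: bit + bit + carry-in; write the sum mod 2, carry 1 when the sum is 2 or 3.
carry:  10001110100
        01000111010
+       01100111010
-------------------
       010101110100
(the carry out of the leftmost column, 0, becomes the leading bit)
Decimal check:
  01000111010 = 512 + 32 + 16 + 8 + 2 = 570
  01100111010 = 512 + 256 + 32 + 16 + 8 + 2 = 826
  570 + 826 = 1396, and 010101110100 = 1024 + 256 + 64 + 32 + 16 + 4 = 1396 ✓



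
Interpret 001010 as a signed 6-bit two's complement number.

Binary: 001010
Sign bit: 0 (non-negative)
Read directly as an unsigned value:
001010 = 8 + 2 = 10
Value: 10



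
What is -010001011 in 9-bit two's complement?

Original: 010001011
Step 1 - Invert all bits: 101110100
Step 2 - Add 1: 101110101
Verification: 010001011 + 101110101 = 1000000000; discarding the end carry (carry out of the top bit) leaves the 9-bit value 000000000, as required for x + (-x)



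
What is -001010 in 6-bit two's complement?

Original: 001010
Step 1 - Invert all bits: 110101
Step 2 - Add 1: 110110
Verification: 001010 + 110110 = 1000000; discarding the end carry (carry out of the top bit) leaves the 6-bit value 000000, as required for x + (-x)



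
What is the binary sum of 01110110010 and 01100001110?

Add column by column from the right: bit + bit + carry-in; write the sum mod 2, carry 1 when the sum is 2 or 3.
carry:  11001111100
        01110110010
+       01100001110
-------------------
       011011000000
(the carry out of the leftmost column, 0, becomes the leading bit)
Decimal check:
  01110110010 = 512 + 256 + 128 + 32 + 16 + 2 = 946
  01100001110 = 512 + 256 + 8 + 4 + 2 = 782
  946 + 782 = 1728, and 011011000000 = 1024 + 512 + 128 + 64 = 1728 ✓



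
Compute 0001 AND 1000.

AND: 1 only when both bits are 1
  0001
& 1000
------
  0000
Decimal: 1 & 8 = 0



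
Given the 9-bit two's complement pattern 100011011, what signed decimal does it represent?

Binary: 100011011
Sign bit: 1 (negative)
Invert: 011100100
Add 1:  011100101
Magnitude: 011100101 = 128 + 64 + 32 + 4 + 1 = 229
Value: -229



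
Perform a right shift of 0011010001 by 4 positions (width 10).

Original: 0011010001 (decimal 209)
Shift right by 4 positions
Drop the 4 low bits; fill with zeros on the left
Result: 0000001101 (decimal 13)
Equivalent: 209 >> 4 = 209 ÷ 2^4 = 13



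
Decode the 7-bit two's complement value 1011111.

Binary: 1011111
Sign bit: 1 (negative)
Invert: 0100000
Add 1:  0100001
Magnitude: 0100001 = 32 + 1 = 33
Value: -33



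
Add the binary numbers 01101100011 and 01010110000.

Add column by column from the right: bit + bit + carry-in; write the sum mod 2, carry 1 when the sum is 2 or 3.
carry:  11111000000
        01101100011
+       01010110000
-------------------
       011000010011
(the carry out of the leftmost column, 0, becomes the leading bit)
Decimal check:
  01101100011 = 512 + 256 + 64 + 32 + 2 + 1 = 867
  01010110000 = 512 + 128 + 32 + 16 = 688
  867 + 688 = 1555, and 011000010011 = 1024 + 512 + 16 + 2 + 1 = 1555 ✓



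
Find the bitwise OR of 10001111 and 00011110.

OR: 1 when either bit is 1
  10001111
| 00011110
----------
  10011111
Decimal: 143 | 30 = 159



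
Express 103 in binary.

Using repeated division by 2:
103 ÷ 2 = 51 remainder 1
51 ÷ 2 = 25 remainder 1
25 ÷ 2 = 12 remainder 1
12 ÷ 2 = 6 remainder 0
6 ÷ 2 = 3 remainder 0
3 ÷ 2 = 1 remainder 1
1 ÷ 2 = 0 remainder 1
Reading remainders bottom to top: 1100111



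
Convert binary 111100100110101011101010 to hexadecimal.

Group into 4-bit nibbles from right:
  1111 = F
  0010 = 2
  0110 = 6
  1010 = A
  1110 = E
  1010 = A
Result: F26AEA



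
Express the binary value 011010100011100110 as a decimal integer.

Sum of powers of 2 for each 1-bit:
2^1 + 2^2 + 2^5 + 2^6 + 2^7 + 2^11 + 2^13 + 2^15 + 2^16
= 2 + 4 + 32 + 64 + 128 + 2048 + 8192 + 32768 + 65536
= 108774



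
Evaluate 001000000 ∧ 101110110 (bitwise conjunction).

AND: 1 only when both bits are 1
  001000000
& 101110110
-----------
  001000000
Decimal: 64 & 374 = 64



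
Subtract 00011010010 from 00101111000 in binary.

Method 1 - Direct subtraction (column by column from the right: bit − bit − borrow-in; if negative, add 2 and borrow 1 from the next column):
borrow: 00100001100
        00101111000
-       00011010010
-------------------
        00010100110

Method 2 - Add two's complement:
Two's complement of 00011010010: invert → 11100101101, add 1 → 11100101110
  00101111000
+ 11100101110
-------------
 100010100110  (end carry out of the top bit = 1)
Discarding the end carry: 00010100110
Decimal check:
  00101111000 = 256 + 64 + 32 + 16 + 8 = 376
  00011010010 = 128 + 64 + 16 + 2 = 210
  376 - 210 = 166, and 00010100110 = 128 + 32 + 4 + 2 = 166 ✓



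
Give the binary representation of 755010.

Using repeated division by 2:
755010 ÷ 2 = 377505 remainder 0
377505 ÷ 2 = 188752 remainder 1
188752 ÷ 2 = 94376 remainder 0
94376 ÷ 2 = 47188 remainder 0
47188 ÷ 2 = 23594 remainder 0
23594 ÷ 2 = 11797 remainder 0
11797 ÷ 2 = 5898 remainder 1
5898 ÷ 2 = 2949 remainder 0
2949 ÷ 2 = 1474 remainder 1
1474 ÷ 2 = 737 remainder 0
737 ÷ 2 = 368 remainder 1
368 ÷ 2 = 184 remainder 0
184 ÷ 2 = 92 remainder 0
92 ÷ 2 = 46 remainder 0
46 ÷ 2 = 23 remainder 0
23 ÷ 2 = 11 remainder 1
11 ÷ 2 = 5 remainder 1
5 ÷ 2 = 2 remainder 1
2 ÷ 2 = 1 remainder 0
1 ÷ 2 = 0 remainder 1
Reading remainders bottom to top: 10111000010101000010



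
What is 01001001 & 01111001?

AND: 1 only when both bits are 1
  01001001
& 01111001
----------
  01001001
Decimal: 73 & 121 = 73



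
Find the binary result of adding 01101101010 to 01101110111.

Add column by column from the right: bit + bit + carry-in; write the sum mod 2, carry 1 when the sum is 2 or 3.
carry:  11011111100
        01101101010
+       01101110111
-------------------
       011011100001
(the carry out of the leftmost column, 0, becomes the leading bit)
Decimal check:
  01101101010 = 512 + 256 + 64 + 32 + 8 + 2 = 874
  01101110111 = 512 + 256 + 64 + 32 + 16 + 4 + 2 + 1 = 887
  874 + 887 = 1761, and 011011100001 = 1024 + 512 + 128 + 64 + 32 + 1 = 1761 ✓



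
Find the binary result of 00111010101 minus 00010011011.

Method 1 - Direct subtraction (column by column from the right: bit − bit − borrow-in; if negative, add 2 and borrow 1 from the next column):
borrow: 00001110100
        00111010101
-       00010011011
-------------------
        00100111010

Method 2 - Add two's complement:
Two's complement of 00010011011: invert → 11101100100, add 1 → 11101100101
  00111010101
+ 11101100101
-------------
 100100111010  (end carry out of the top bit = 1)
Discarding the end carry: 00100111010
Decimal check:
  00111010101 = 256 + 128 + 64 + 16 + 4 + 1 = 469
  00010011011 = 128 + 16 + 8 + 2 + 1 = 155
  469 - 155 = 314, and 00100111010 = 256 + 32 + 16 + 8 + 2 = 314 ✓



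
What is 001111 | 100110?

OR: 1 when either bit is 1
  001111
| 100110
--------
  101111
Decimal: 15 | 38 = 47



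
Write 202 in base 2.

Using repeated division by 2:
202 ÷ 2 = 101 remainder 0
101 ÷ 2 = 50 remainder 1
50 ÷ 2 = 25 remainder 0
25 ÷ 2 = 12 remainder 1
12 ÷ 2 = 6 remainder 0
6 ÷ 2 = 3 remainder 0
3 ÷ 2 = 1 remainder 1
1 ÷ 2 = 0 remainder 1
Reading remainders bottom to top: 11001010



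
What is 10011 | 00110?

OR: 1 when either bit is 1
  10011
| 00110
-------
  10111
Decimal: 19 | 6 = 23



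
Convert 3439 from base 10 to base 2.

Using repeated division by 2:
3439 ÷ 2 = 1719 remainder 1
1719 ÷ 2 = 859 remainder 1
859 ÷ 2 = 429 remainder 1
429 ÷ 2 = 214 remainder 1
214 ÷ 2 = 107 remainder 0
107 ÷ 2 = 53 remainder 1
53 ÷ 2 = 26 remainder 1
26 ÷ 2 = 13 remainder 0
13 ÷ 2 = 6 remainder 1
6 ÷ 2 = 3 remainder 0
3 ÷ 2 = 1 remainder 1
1 ÷ 2 = 0 remainder 1
Reading remainders bottom to top: 110101101111



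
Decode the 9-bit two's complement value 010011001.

Binary: 010011001
Sign bit: 0 (non-negative)
Read directly as an unsigned value:
010011001 = 128 + 16 + 8 + 1 = 153
Value: 153



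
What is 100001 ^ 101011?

XOR: 1 when bits differ
  100001
^ 101011
--------
  001010
Decimal: 33 ^ 43 = 10



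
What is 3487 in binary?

Using repeated division by 2:
3487 ÷ 2 = 1743 remainder 1
1743 ÷ 2 = 871 remainder 1
871 ÷ 2 = 435 remainder 1
435 ÷ 2 = 217 remainder 1
217 ÷ 2 = 108 remainder 1
108 ÷ 2 = 54 remainder 0
54 ÷ 2 = 27 remainder 0
27 ÷ 2 = 13 remainder 1
13 ÷ 2 = 6 remainder 1
6 ÷ 2 = 3 remainder 0
3 ÷ 2 = 1 remainder 1
1 ÷ 2 = 0 remainder 1
Reading remainders bottom to top: 110110011111



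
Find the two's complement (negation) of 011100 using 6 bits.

Original: 011100
Step 1 - Invert all bits: 100011
Step 2 - Add 1: 100100
Verification: 011100 + 100100 = 1000000; discarding the end carry (carry out of the top bit) leaves the 6-bit value 000000, as required for x + (-x)



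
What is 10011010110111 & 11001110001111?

AND: 1 only when both bits are 1
  10011010110111
& 11001110001111
----------------
  10001010000111
Decimal: 9911 & 13199 = 8839



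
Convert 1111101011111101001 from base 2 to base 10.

Sum of powers of 2 for each 1-bit:
2^0 + 2^3 + 2^5 + 2^6 + 2^7 + 2^8 + 2^9 + 2^10 + 2^12 + 2^14 + 2^15 + 2^16 + 2^17 + 2^18
= 1 + 8 + 32 + 64 + 128 + 256 + 512 + 1024 + 4096 + 16384 + 32768 + 65536 + 131072 + 262144
= 514025



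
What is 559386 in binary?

Using repeated division by 2:
559386 ÷ 2 = 279693 remainder 0
279693 ÷ 2 = 139846 remainder 1
139846 ÷ 2 = 69923 remainder 0
69923 ÷ 2 = 34961 remainder 1
34961 ÷ 2 = 17480 remainder 1
17480 ÷ 2 = 8740 remainder 0
8740 ÷ 2 = 4370 remainder 0
4370 ÷ 2 = 2185 remainder 0
2185 ÷ 2 = 1092 remainder 1
1092 ÷ 2 = 546 remainder 0
546 ÷ 2 = 273 remainder 0
273 ÷ 2 = 136 remainder 1
136 ÷ 2 = 68 remainder 0
68 ÷ 2 = 34 remainder 0
34 ÷ 2 = 17 remainder 0
17 ÷ 2 = 8 remainder 1
8 ÷ 2 = 4 remainder 0
4 ÷ 2 = 2 remainder 0
2 ÷ 2 = 1 remainder 0
1 ÷ 2 = 0 remainder 1
Reading remainders bottom to top: 10001000100100011010



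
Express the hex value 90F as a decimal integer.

Expand by place value (powers of 16):
Digit values: F = 15
90F = 9 × 16^2 + 0 × 16^1 + 15 × 16^0
= 9 × 256 + 0 × 16 + 15 × 1
= 2304 + 0 + 15
= 2319



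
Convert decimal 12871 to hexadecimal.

Using repeated division by 16 (digits 10–15 are A–F):
12871 ÷ 16 = 804 remainder 7
804 ÷ 16 = 50 remainder 4
50 ÷ 16 = 3 remainder 2
3 ÷ 16 = 0 remainder 3
Reading remainders bottom to top: 3247



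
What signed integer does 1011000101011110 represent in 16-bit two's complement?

Binary: 1011000101011110
Sign bit: 1 (negative)
Invert: 0100111010100001
Add 1:  0100111010100010
Magnitude: 0100111010100010 = 16384 + 2048 + 1024 + 512 + 128 + 32 + 2 = 20130
Value: -20130



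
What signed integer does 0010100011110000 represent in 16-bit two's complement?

Binary: 0010100011110000
Sign bit: 0 (non-negative)
Read directly as an unsigned value:
0010100011110000 = 8192 + 2048 + 128 + 64 + 32 + 16 = 10480
Value: 10480



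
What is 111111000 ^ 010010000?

XOR: 1 when bits differ
  111111000
^ 010010000
-----------
  101101000
Decimal: 504 ^ 144 = 360



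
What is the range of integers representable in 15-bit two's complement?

For 15-bit two's complement:
Minimum: -2^14 = -16384
Maximum: 2^14 - 1 = 16383



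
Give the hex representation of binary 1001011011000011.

Group into 4-bit nibbles from right:
  1001 = 9
  0110 = 6
  1100 = C
  0011 = 3
Result: 96C3



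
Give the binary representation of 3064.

Using repeated division by 2:
3064 ÷ 2 = 1532 remainder 0
1532 ÷ 2 = 766 remainder 0
766 ÷ 2 = 383 remainder 0
383 ÷ 2 = 191 remainder 1
191 ÷ 2 = 95 remainder 1
95 ÷ 2 = 47 remainder 1
47 ÷ 2 = 23 remainder 1
23 ÷ 2 = 11 remainder 1
11 ÷ 2 = 5 remainder 1
5 ÷ 2 = 2 remainder 1
2 ÷ 2 = 1 remainder 0
1 ÷ 2 = 0 remainder 1
Reading remainders bottom to top: 101111111000



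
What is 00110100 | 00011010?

OR: 1 when either bit is 1
  00110100
| 00011010
----------
  00111110
Decimal: 52 | 26 = 62



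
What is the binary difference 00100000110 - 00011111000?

Method 1 - Direct subtraction (column by column from the right: bit − bit − borrow-in; if negative, add 2 and borrow 1 from the next column):
borrow: 00111110000
        00100000110
-       00011111000
-------------------
        00000001110

Method 2 - Add two's complement:
Two's complement of 00011111000: invert → 11100000111, add 1 → 11100001000
  00100000110
+ 11100001000
-------------
 100000001110  (end carry out of the top bit = 1)
Discarding the end carry: 00000001110
Decimal check:
  00100000110 = 256 + 4 + 2 = 262
  00011111000 = 128 + 64 + 32 + 16 + 8 = 248
  262 - 248 = 14, and 00000001110 = 8 + 4 + 2 = 14 ✓



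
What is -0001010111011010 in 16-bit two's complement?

Original: 0001010111011010
Step 1 - Invert all bits: 1110101000100101
Step 2 - Add 1: 1110101000100110
Verification: 0001010111011010 + 1110101000100110 = 10000000000000000; discarding the end carry (carry out of the top bit) leaves the 16-bit value 0000000000000000, as required for x + (-x)



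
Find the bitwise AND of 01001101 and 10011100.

AND: 1 only when both bits are 1
  01001101
& 10011100
----------
  00001100
Decimal: 77 & 156 = 12



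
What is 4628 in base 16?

Using repeated division by 16 (digits 10–15 are A–F):
4628 ÷ 16 = 289 remainder 4
289 ÷ 16 = 18 remainder 1
18 ÷ 16 = 1 remainder 2
1 ÷ 16 = 0 remainder 1
Reading remainders bottom to top: 1214



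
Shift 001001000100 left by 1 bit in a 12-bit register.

Original: 001001000100 (decimal 580)
Shift left by 1 position
Append 1 zero on the right
Result: 010010001000 (decimal 1160)
Equivalent: 580 << 1 = 580 × 2^1 = 1160



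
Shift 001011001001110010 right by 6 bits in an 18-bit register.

Original: 001011001001110010 (decimal 45682)
Shift right by 6 positions
Drop the 6 low bits; fill with zeros on the left
Result: 000000001011001001 (decimal 713)
Equivalent: 45682 >> 6 = 45682 ÷ 2^6 = 713



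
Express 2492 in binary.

Using repeated division by 2:
2492 ÷ 2 = 1246 remainder 0
1246 ÷ 2 = 623 remainder 0
623 ÷ 2 = 311 remainder 1
311 ÷ 2 = 155 remainder 1
155 ÷ 2 = 77 remainder 1
77 ÷ 2 = 38 remainder 1
38 ÷ 2 = 19 remainder 0
19 ÷ 2 = 9 remainder 1
9 ÷ 2 = 4 remainder 1
4 ÷ 2 = 2 remainder 0
2 ÷ 2 = 1 remainder 0
1 ÷ 2 = 0 remainder 1
Reading remainders bottom to top: 100110111100



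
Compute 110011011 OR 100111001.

OR: 1 when either bit is 1
  110011011
| 100111001
-----------
  110111011
Decimal: 411 | 313 = 443



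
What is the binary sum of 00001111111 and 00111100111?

Add column by column from the right: bit + bit + carry-in; write the sum mod 2, carry 1 when the sum is 2 or 3.
carry:  01111111110
        00001111111
+       00111100111
-------------------
       001001100110
(the carry out of the leftmost column, 0, becomes the leading bit)
Decimal check:
  00001111111 = 64 + 32 + 16 + 8 + 4 + 2 + 1 = 127
  00111100111 = 256 + 128 + 64 + 32 + 4 + 2 + 1 = 487
  127 + 487 = 614, and 001001100110 = 512 + 64 + 32 + 4 + 2 = 614 ✓



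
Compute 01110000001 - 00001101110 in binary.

Method 1 - Direct subtraction (column by column from the right: bit − bit − borrow-in; if negative, add 2 and borrow 1 from the next column):
borrow: 00011111100
        01110000001
-       00001101110
-------------------
        01100010011

Method 2 - Add two's complement:
Two's complement of 00001101110: invert → 11110010001, add 1 → 11110010010
  01110000001
+ 11110010010
-------------
 101100010011  (end carry out of the top bit = 1)
Discarding the end carry: 01100010011
Decimal check:
  01110000001 = 512 + 256 + 128 + 1 = 897
  00001101110 = 64 + 32 + 8 + 4 + 2 = 110
  897 - 110 = 787, and 01100010011 = 512 + 256 + 16 + 2 + 1 = 787 ✓



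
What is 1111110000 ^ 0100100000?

XOR: 1 when bits differ
  1111110000
^ 0100100000
------------
  1011010000
Decimal: 1008 ^ 288 = 720



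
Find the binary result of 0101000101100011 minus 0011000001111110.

Method 1 - Direct subtraction (column by column from the right: bit − bit − borrow-in; if negative, add 2 and borrow 1 from the next column):
borrow: 0100000111111000
        0101000101100011
-       0011000001111110
------------------------
        0010000011100101

Method 2 - Add two's complement:
Two's complement of 0011000001111110: invert → 1100111110000001, add 1 → 1100111110000010
  0101000101100011
+ 1100111110000010
------------------
 10010000011100101  (end carry out of the top bit = 1)
Discarding the end carry: 0010000011100101
Decimal check:
  0101000101100011 = 16384 + 4096 + 256 + 64 + 32 + 2 + 1 = 20835
  0011000001111110 = 8192 + 4096 + 64 + 32 + 16 + 8 + 4 + 2 = 12414
  20835 - 12414 = 8421, and 0010000011100101 = 8192 + 128 + 64 + 32 + 4 + 1 = 8421 ✓

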